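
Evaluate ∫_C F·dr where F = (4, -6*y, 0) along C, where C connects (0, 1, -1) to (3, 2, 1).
3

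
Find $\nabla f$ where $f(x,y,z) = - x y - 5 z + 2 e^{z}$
(-y, -x, 2*exp(z) - 5)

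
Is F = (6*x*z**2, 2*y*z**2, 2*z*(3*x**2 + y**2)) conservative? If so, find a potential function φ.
Yes, F is conservative. φ = z**2*(3*x**2 + y**2)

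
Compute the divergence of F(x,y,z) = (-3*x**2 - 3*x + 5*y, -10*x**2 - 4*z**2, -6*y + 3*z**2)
-6*x + 6*z - 3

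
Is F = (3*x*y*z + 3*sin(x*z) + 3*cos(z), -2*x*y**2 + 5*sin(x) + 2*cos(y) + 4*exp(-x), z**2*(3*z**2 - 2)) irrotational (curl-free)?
No, ∇×F = (0, 3*x*y + 3*x*cos(x*z) - 3*sin(z), -3*x*z - 2*y**2 + 5*cos(x) - 4*exp(-x))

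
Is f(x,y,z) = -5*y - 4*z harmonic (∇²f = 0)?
Yes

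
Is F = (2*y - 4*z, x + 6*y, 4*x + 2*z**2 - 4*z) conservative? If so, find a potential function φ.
No, ∇×F = (0, -8, -1) ≠ 0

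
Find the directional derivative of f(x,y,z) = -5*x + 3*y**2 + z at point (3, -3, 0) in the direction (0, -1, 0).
18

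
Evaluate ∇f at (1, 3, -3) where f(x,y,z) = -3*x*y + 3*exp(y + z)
(-9, 0, 3)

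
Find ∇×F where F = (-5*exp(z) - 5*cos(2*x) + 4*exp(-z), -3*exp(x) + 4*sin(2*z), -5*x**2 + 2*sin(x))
(-8*cos(2*z), 10*x - 2*cos(x) - sinh(z) - 9*cosh(z), -3*exp(x))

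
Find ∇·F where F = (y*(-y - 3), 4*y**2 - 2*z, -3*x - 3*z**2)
8*y - 6*z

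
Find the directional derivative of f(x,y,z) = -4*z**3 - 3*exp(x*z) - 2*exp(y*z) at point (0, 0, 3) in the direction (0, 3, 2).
-18*sqrt(13)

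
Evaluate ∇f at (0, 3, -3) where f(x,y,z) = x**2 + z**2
(0, 0, -6)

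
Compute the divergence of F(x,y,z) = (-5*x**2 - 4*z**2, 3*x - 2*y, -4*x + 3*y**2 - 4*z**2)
-10*x - 8*z - 2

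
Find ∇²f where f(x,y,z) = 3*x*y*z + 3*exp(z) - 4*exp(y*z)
-4*y**2*exp(y*z) - 4*z**2*exp(y*z) + 3*exp(z)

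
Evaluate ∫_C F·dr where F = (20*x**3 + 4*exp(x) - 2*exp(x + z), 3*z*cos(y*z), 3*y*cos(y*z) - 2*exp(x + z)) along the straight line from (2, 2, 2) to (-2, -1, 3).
-4*exp(2) - 2*E - 3*sin(3) + 4*exp(-2) - 3*sin(4) + 2*exp(4)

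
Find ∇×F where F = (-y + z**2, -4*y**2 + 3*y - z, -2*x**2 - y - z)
(0, 4*x + 2*z, 1)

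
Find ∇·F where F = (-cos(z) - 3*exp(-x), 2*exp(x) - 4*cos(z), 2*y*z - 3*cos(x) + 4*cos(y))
2*y + 3*exp(-x)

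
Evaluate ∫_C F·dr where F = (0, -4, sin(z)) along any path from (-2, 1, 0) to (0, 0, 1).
5 - cos(1)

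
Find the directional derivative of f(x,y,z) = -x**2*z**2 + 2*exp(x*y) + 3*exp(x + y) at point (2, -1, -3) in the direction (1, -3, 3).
2*sqrt(19)*(-3*exp(3) - 7 + 18*exp(2))*exp(-2)/19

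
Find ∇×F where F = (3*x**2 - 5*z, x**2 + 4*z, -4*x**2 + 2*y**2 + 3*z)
(4*y - 4, 8*x - 5, 2*x)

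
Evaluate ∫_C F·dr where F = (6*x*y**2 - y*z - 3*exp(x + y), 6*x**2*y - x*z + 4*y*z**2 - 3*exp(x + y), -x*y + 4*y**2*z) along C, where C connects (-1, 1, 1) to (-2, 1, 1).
13 - 3*exp(-1)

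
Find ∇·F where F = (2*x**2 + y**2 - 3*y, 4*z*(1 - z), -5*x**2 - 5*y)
4*x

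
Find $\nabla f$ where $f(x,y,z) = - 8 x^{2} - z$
(-16*x, 0, -1)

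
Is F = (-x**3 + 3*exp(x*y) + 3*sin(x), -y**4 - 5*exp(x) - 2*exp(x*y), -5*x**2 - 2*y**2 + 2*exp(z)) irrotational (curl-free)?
No, ∇×F = (-4*y, 10*x, -3*x*exp(x*y) - 2*y*exp(x*y) - 5*exp(x))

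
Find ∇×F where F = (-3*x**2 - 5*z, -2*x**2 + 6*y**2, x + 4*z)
(0, -6, -4*x)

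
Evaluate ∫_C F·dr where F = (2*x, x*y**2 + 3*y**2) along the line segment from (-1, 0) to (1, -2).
-28/3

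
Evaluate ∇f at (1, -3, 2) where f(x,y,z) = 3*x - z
(3, 0, -1)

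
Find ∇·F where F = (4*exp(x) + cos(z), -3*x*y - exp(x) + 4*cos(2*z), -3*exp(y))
-3*x + 4*exp(x)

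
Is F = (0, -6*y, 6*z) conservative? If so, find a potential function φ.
Yes, F is conservative. φ = -3*y**2 + 3*z**2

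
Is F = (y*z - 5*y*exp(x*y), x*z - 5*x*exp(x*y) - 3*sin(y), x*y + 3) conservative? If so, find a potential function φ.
Yes, F is conservative. φ = x*y*z + 3*z - 5*exp(x*y) + 3*cos(y)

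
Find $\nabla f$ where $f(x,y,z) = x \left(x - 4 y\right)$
(2*x - 4*y, -4*x, 0)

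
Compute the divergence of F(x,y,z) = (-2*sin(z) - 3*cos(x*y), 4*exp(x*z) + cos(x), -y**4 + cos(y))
3*y*sin(x*y)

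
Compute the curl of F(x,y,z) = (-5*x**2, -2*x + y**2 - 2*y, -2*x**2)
(0, 4*x, -2)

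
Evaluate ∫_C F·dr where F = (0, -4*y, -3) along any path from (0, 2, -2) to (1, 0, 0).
2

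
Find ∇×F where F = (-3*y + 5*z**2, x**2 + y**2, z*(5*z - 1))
(0, 10*z, 2*x + 3)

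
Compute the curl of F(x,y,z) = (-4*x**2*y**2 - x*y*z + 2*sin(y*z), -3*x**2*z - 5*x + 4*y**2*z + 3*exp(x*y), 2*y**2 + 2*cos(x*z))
(3*x**2 - 4*y**2 + 4*y, -x*y + 2*y*cos(y*z) + 2*z*sin(x*z), 8*x**2*y - 5*x*z + 3*y*exp(x*y) - 2*z*cos(y*z) - 5)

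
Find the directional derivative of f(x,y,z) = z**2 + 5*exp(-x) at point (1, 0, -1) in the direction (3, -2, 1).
sqrt(14)*(-15 - 2*E)*exp(-1)/14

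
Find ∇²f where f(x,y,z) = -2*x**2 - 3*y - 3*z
-4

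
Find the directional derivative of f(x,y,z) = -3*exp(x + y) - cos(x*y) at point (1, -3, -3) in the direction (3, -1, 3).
2*sqrt(19)*(-3 + 5*exp(2)*sin(3))*exp(-2)/19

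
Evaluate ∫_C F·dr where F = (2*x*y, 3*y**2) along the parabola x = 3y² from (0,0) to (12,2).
1192/5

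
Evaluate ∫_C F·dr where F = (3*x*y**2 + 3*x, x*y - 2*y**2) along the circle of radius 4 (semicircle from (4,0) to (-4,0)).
128/3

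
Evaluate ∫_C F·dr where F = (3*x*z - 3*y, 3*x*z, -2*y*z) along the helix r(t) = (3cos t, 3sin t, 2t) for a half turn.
3*pi*(2 + 9*pi)/2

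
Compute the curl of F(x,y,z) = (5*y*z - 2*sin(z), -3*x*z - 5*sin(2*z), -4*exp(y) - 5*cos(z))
(3*x - 4*exp(y) + 10*cos(2*z), 5*y - 2*cos(z), -8*z)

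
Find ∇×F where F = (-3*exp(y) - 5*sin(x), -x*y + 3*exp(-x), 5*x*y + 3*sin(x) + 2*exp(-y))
(5*x - 2*exp(-y), -5*y - 3*cos(x), -y + 3*exp(y) - 3*exp(-x))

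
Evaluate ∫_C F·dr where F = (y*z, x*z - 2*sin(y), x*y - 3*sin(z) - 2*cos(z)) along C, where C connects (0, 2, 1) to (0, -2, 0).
-3*cos(1) + 2*sin(1) + 3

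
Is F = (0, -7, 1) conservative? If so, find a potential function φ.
Yes, F is conservative. φ = -7*y + z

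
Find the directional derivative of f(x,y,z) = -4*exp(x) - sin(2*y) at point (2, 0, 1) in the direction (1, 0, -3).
-2*sqrt(10)*exp(2)/5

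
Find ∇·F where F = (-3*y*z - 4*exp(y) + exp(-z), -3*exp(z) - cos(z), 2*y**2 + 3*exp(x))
0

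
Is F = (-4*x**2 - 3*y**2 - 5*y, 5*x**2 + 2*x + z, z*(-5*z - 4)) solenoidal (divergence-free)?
No, ∇·F = -8*x - 10*z - 4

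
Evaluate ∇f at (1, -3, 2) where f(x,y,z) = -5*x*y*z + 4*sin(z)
(30, -10, 4*cos(2) + 15)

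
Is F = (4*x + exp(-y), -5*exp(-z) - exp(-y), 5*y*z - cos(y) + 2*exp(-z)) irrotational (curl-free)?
No, ∇×F = (5*z + sin(y) - 5*exp(-z), 0, exp(-y))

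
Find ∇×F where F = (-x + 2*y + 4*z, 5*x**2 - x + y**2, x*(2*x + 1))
(0, 3 - 4*x, 10*x - 3)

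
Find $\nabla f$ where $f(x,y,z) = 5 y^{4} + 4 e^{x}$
(4*exp(x), 20*y**3, 0)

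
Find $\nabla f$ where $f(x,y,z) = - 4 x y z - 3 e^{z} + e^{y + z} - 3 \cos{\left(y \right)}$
(-4*y*z, -4*x*z + exp(y + z) + 3*sin(y), -4*x*y - 3*exp(z) + exp(y + z))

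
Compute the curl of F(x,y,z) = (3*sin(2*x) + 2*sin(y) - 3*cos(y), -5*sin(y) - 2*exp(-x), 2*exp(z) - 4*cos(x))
(0, -4*sin(x), -3*sin(y) - 2*cos(y) + 2*exp(-x))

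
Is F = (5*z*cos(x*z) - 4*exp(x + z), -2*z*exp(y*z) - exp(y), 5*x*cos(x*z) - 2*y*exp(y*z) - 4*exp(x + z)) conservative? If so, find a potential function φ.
Yes, F is conservative. φ = -exp(y) - 2*exp(y*z) - 4*exp(x + z) + 5*sin(x*z)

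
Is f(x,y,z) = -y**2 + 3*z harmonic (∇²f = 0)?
No, ∇²f = -2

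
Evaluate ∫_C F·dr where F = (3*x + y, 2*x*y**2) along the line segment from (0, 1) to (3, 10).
2949/2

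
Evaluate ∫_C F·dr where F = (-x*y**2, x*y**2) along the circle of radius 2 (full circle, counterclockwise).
4*pi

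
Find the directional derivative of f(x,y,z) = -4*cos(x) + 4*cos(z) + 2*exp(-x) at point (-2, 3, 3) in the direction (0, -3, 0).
0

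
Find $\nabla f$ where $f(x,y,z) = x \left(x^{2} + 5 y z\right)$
(3*x**2 + 5*y*z, 5*x*z, 5*x*y)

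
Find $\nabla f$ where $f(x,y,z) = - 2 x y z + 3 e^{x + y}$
(-2*y*z + 3*exp(x + y), -2*x*z + 3*exp(x + y), -2*x*y)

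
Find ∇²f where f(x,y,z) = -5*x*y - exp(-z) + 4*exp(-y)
-exp(-z) + 4*exp(-y)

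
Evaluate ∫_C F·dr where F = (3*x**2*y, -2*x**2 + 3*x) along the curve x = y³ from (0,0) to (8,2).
31396/35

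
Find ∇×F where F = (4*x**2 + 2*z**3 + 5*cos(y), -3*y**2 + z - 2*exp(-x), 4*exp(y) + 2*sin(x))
(4*exp(y) - 1, 6*z**2 - 2*cos(x), 5*sin(y) + 2*exp(-x))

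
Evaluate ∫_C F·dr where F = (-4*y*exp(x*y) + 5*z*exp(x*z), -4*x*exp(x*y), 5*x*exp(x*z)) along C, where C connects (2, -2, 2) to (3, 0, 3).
-5*exp(4) - 4 + 4*exp(-4) + 5*exp(9)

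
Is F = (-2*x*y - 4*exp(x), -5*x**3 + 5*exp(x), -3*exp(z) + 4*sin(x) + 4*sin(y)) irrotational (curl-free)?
No, ∇×F = (4*cos(y), -4*cos(x), -15*x**2 + 2*x + 5*exp(x))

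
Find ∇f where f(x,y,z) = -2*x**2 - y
(-4*x, -1, 0)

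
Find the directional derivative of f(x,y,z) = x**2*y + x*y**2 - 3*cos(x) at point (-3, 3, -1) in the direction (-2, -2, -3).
6*sqrt(17)*(sin(3) + 6)/17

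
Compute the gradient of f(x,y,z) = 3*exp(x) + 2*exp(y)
(3*exp(x), 2*exp(y), 0)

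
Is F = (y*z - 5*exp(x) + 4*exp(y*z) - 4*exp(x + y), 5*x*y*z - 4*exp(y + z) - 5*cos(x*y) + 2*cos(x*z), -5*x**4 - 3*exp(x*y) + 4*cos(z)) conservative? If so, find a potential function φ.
No, ∇×F = (-5*x*y - 3*x*exp(x*y) + 2*x*sin(x*z) + 4*exp(y + z), 20*x**3 + 3*y*exp(x*y) + 4*y*exp(y*z) + y, 5*y*z + 5*y*sin(x*y) - 4*z*exp(y*z) - 2*z*sin(x*z) - z + 4*exp(x + y)) ≠ 0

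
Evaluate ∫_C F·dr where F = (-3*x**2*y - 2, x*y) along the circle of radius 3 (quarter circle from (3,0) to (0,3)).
15 + 243*pi/16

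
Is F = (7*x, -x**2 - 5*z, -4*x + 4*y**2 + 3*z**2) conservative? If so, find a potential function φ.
No, ∇×F = (8*y + 5, 4, -2*x) ≠ 0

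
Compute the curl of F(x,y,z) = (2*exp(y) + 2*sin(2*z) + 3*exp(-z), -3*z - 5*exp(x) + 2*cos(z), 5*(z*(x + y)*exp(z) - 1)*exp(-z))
(5*z + 2*sin(z) + 3, -5*z + 4*cos(2*z) - 3*exp(-z), -5*exp(x) - 2*exp(y))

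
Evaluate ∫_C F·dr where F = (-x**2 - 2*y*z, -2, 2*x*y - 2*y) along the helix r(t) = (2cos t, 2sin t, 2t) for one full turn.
16*pi**2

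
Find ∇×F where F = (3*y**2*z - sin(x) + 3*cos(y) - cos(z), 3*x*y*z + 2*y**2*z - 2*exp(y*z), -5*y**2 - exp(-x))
(y*(-3*x - 2*y + 2*exp(y*z) - 10), 3*y**2 + sin(z) - exp(-x), -3*y*z + 3*sin(y))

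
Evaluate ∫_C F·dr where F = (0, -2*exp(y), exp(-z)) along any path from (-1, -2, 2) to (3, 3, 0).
-2*exp(3) - 1 + 3*exp(-2)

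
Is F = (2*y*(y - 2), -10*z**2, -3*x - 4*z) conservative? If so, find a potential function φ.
No, ∇×F = (20*z, 3, 4 - 4*y) ≠ 0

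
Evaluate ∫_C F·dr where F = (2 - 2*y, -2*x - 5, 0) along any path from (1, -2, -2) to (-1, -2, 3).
-12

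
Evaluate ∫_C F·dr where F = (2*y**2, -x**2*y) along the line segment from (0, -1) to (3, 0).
11/4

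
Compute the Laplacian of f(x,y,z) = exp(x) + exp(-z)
exp(x) + exp(-z)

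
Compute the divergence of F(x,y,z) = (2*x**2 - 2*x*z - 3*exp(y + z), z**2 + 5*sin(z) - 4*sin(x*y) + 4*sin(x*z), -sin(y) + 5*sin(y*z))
-4*x*cos(x*y) + 4*x + 5*y*cos(y*z) - 2*z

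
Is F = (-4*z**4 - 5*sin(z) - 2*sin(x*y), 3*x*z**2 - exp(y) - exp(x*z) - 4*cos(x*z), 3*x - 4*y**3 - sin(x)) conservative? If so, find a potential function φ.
No, ∇×F = (-6*x*z + x*exp(x*z) - 4*x*sin(x*z) - 12*y**2, -16*z**3 + cos(x) - 5*cos(z) - 3, 2*x*cos(x*y) + 3*z**2 - z*exp(x*z) + 4*z*sin(x*z)) ≠ 0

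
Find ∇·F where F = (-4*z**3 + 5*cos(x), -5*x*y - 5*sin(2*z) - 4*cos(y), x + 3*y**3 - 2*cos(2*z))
-5*x - 5*sin(x) + 4*sin(y) + 4*sin(2*z)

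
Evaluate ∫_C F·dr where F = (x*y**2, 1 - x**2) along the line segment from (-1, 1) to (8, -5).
981/2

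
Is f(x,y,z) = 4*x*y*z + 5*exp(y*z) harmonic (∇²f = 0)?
No, ∇²f = 5*(y**2 + z**2)*exp(y*z)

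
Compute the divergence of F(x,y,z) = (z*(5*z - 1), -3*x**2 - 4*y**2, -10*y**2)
-8*y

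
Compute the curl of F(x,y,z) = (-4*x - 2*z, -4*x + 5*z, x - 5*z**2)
(-5, -3, -4)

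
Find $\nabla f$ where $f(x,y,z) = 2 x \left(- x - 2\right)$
(-4*x - 4, 0, 0)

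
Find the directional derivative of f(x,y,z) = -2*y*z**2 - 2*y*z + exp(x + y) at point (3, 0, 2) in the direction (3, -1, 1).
2*sqrt(11)*(6 + exp(3))/11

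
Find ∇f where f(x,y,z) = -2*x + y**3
(-2, 3*y**2, 0)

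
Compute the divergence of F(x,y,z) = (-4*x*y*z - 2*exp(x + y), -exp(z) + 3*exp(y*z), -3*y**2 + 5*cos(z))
-4*y*z + 3*z*exp(y*z) - 2*exp(x + y) - 5*sin(z)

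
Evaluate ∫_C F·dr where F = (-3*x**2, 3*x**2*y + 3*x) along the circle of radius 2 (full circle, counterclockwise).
12*pi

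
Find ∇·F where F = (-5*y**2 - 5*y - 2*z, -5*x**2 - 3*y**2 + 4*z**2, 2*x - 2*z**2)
-6*y - 4*z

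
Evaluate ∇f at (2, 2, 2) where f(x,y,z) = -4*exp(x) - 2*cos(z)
(-4*exp(2), 0, 2*sin(2))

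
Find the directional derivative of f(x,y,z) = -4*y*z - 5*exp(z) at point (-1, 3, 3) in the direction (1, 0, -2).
sqrt(5)*(24/5 + 2*exp(3))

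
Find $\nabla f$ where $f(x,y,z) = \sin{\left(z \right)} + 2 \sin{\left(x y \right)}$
(2*y*cos(x*y), 2*x*cos(x*y), cos(z))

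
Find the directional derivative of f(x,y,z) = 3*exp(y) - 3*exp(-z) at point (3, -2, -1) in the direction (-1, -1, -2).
sqrt(6)*(-exp(3) - 1/2)*exp(-2)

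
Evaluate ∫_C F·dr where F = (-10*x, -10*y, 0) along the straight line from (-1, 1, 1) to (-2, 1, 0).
-15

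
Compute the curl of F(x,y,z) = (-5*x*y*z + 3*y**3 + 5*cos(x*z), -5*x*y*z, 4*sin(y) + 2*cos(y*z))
(5*x*y - 2*z*sin(y*z) + 4*cos(y), -5*x*(y + sin(x*z)), 5*x*z - 9*y**2 - 5*y*z)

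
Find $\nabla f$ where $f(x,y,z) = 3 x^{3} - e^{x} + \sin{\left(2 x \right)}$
(9*x**2 - exp(x) + 2*cos(2*x), 0, 0)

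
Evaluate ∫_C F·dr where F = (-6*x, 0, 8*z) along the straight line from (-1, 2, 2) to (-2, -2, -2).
-9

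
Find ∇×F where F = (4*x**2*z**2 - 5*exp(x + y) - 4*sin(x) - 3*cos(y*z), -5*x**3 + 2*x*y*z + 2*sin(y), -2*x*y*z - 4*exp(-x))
(2*x*(-y - z), 8*x**2*z + 2*y*z + 3*y*sin(y*z) - 4*exp(-x), -15*x**2 + 2*y*z - 3*z*sin(y*z) + 5*exp(x + y))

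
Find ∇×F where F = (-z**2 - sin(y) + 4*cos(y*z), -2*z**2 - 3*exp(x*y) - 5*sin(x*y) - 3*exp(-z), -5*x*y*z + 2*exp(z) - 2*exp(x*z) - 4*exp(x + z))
(-5*x*z + 4*z - 3*exp(-z), 5*y*z - 4*y*sin(y*z) + 2*z*exp(x*z) - 2*z + 4*exp(x + z), -3*y*exp(x*y) - 5*y*cos(x*y) + 4*z*sin(y*z) + cos(y))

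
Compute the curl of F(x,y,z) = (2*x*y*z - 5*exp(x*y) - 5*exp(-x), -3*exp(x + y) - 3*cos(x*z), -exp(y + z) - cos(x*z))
(-3*x*sin(x*z) - exp(y + z), 2*x*y - z*sin(x*z), -2*x*z + 5*x*exp(x*y) + 3*z*sin(x*z) - 3*exp(x + y))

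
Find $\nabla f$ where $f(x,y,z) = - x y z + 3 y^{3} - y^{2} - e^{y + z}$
(-y*z, -x*z + 9*y**2 - 2*y - exp(y + z), -x*y - exp(y + z))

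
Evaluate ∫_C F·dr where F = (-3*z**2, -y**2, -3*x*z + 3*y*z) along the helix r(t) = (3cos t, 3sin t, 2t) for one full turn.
-72*pi*(1 + 2*pi)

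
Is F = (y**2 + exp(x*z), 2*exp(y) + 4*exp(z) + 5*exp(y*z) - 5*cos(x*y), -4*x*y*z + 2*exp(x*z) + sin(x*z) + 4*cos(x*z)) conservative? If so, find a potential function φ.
No, ∇×F = (-4*x*z - 5*y*exp(y*z) - 4*exp(z), x*exp(x*z) + 4*y*z - 2*z*exp(x*z) + 4*z*sin(x*z) - z*cos(x*z), y*(5*sin(x*y) - 2)) ≠ 0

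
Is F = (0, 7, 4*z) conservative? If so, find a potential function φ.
Yes, F is conservative. φ = 7*y + 2*z**2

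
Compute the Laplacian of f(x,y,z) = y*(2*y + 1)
4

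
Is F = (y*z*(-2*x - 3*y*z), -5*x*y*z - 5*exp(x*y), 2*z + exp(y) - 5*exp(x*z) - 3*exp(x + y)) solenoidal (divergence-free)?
No, ∇·F = -5*x*z - 5*x*exp(x*y) - 5*x*exp(x*z) - 2*y*z + 2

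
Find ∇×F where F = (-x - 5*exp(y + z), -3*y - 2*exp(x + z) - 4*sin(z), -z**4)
(2*exp(x + z) + 4*cos(z), -5*exp(y + z), -2*exp(x + z) + 5*exp(y + z))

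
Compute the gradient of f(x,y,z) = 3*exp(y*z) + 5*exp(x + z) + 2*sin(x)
(5*exp(x + z) + 2*cos(x), 3*z*exp(y*z), 3*y*exp(y*z) + 5*exp(x + z))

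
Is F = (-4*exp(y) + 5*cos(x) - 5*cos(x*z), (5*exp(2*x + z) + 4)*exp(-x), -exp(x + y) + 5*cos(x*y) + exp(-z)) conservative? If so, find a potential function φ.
No, ∇×F = (-5*x*sin(x*y) - exp(x + y) - 5*exp(x + z), 5*x*sin(x*z) + 5*y*sin(x*y) + exp(x + y), 4*exp(y) + 5*exp(x + z) - 4*exp(-x)) ≠ 0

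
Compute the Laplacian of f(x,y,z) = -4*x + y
0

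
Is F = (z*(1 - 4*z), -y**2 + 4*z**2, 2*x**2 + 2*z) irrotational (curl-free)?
No, ∇×F = (-8*z, -4*x - 8*z + 1, 0)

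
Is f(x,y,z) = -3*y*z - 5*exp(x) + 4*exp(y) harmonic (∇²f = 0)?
No, ∇²f = -5*exp(x) + 4*exp(y)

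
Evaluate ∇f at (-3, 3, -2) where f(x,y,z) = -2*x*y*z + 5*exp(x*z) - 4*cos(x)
(-10*exp(6) - 4*sin(3) + 12, -12, 18 - 15*exp(6))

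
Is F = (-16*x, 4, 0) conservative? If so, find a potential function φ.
Yes, F is conservative. φ = -8*x**2 + 4*y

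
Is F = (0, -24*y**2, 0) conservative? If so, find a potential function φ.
Yes, F is conservative. φ = -8*y**3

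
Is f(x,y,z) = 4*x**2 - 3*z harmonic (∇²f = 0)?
No, ∇²f = 8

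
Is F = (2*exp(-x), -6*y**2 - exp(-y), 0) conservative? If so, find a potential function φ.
Yes, F is conservative. φ = -2*y**3 + exp(-y) - 2*exp(-x)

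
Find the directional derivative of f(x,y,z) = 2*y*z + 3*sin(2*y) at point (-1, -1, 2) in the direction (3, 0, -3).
sqrt(2)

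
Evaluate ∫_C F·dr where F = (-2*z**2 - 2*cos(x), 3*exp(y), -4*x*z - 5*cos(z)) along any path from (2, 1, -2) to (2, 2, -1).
-3*E - 5*sin(2) + 5*sin(1) + 12 + 3*exp(2)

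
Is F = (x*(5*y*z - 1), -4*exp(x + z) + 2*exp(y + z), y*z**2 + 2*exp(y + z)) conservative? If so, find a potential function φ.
No, ∇×F = (z**2 + 4*exp(x + z), 5*x*y, -5*x*z - 4*exp(x + z)) ≠ 0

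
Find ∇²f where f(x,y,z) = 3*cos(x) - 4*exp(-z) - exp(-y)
-3*cos(x) - 4*exp(-z) - exp(-y)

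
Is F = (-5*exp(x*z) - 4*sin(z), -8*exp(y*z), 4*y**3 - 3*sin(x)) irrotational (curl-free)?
No, ∇×F = (4*y*(3*y + 2*exp(y*z)), -5*x*exp(x*z) + 3*cos(x) - 4*cos(z), 0)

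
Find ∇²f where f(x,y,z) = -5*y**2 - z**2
-12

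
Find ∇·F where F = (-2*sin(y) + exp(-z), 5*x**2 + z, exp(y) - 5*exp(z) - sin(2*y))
-5*exp(z)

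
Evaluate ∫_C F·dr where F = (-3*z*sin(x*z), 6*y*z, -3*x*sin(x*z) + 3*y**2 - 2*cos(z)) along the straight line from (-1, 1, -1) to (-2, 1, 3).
-2*sin(1) - 3*cos(1) - 2*sin(3) + 3*cos(6) + 12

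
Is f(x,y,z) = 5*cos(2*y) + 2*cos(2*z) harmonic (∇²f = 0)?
No, ∇²f = -20*cos(2*y) - 8*cos(2*z)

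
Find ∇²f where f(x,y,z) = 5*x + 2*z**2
4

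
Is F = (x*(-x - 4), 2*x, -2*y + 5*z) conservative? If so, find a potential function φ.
No, ∇×F = (-2, 0, 2) ≠ 0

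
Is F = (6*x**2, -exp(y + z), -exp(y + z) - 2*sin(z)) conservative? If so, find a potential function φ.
Yes, F is conservative. φ = 2*x**3 - exp(y + z) + 2*cos(z)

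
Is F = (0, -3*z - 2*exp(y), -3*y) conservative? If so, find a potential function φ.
Yes, F is conservative. φ = -3*y*z - 2*exp(y)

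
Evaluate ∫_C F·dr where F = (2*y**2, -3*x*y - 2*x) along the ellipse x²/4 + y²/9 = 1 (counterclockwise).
-12*pi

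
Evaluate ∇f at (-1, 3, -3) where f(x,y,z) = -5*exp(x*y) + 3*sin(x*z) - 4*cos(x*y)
(-12*sin(3) - 15*exp(-3) - 9*cos(3), 5*exp(-3) + 4*sin(3), -3*cos(3))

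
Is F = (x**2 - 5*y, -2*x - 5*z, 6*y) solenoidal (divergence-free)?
No, ∇·F = 2*x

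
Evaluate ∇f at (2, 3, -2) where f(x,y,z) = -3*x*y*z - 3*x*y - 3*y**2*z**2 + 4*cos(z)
(9, -66, 4*sin(2) + 90)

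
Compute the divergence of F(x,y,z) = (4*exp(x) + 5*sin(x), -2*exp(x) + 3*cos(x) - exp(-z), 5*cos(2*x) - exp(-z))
4*exp(x) + 5*cos(x) + exp(-z)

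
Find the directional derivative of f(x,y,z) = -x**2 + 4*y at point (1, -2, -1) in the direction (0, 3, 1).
6*sqrt(10)/5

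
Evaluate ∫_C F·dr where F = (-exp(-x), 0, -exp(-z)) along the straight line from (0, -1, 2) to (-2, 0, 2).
-1 + exp(2)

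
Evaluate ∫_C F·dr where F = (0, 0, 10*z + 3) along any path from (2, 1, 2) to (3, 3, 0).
-26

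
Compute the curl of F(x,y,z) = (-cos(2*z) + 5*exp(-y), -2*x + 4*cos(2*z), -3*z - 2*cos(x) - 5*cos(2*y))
(10*sin(2*y) + 8*sin(2*z), -2*sin(x) + 2*sin(2*z), -2 + 5*exp(-y))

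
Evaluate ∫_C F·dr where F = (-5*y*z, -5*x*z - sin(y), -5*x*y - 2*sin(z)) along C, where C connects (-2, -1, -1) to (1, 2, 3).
-40 + 2*cos(3) - 3*cos(1) + cos(2)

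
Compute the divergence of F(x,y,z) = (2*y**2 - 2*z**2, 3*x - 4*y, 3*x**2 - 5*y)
-4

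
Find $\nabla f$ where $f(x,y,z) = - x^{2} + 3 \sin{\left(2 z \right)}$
(-2*x, 0, 6*cos(2*z))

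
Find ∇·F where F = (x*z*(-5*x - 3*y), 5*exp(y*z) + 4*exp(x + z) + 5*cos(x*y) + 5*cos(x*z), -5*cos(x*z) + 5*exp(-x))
-10*x*z - 5*x*sin(x*y) + 5*x*sin(x*z) - 3*y*z + 5*z*exp(y*z)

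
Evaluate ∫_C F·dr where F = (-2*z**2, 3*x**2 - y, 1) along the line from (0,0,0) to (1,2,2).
-2/3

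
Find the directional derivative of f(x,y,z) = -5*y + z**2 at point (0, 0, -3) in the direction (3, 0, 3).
-3*sqrt(2)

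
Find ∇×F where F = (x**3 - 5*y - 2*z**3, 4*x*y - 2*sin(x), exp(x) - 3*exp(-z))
(0, -6*z**2 - exp(x), 4*y - 2*cos(x) + 5)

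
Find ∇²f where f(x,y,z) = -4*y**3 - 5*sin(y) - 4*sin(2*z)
-24*y + 5*sin(y) + 16*sin(2*z)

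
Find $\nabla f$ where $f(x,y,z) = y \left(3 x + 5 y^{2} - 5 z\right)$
(3*y, 3*x + 15*y**2 - 5*z, -5*y)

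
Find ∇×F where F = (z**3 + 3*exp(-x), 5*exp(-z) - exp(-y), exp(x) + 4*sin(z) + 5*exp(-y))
(5*exp(-z) - 5*exp(-y), 3*z**2 - exp(x), 0)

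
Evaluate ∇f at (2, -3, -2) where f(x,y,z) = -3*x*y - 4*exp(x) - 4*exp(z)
(9 - 4*exp(2), -6, -4*exp(-2))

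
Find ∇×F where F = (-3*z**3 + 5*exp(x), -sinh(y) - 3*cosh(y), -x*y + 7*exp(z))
(-x, y - 9*z**2, 0)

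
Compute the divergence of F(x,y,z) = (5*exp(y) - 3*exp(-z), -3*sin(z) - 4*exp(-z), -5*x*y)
0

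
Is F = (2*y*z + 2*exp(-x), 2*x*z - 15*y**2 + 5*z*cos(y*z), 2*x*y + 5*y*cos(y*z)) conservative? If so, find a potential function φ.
Yes, F is conservative. φ = 2*x*y*z - 5*y**3 + 5*sin(y*z) - 2*exp(-x)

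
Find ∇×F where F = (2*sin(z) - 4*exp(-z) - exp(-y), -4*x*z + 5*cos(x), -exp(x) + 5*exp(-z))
(4*x, exp(x) + 2*cos(z) + 4*exp(-z), -4*z - 5*sin(x) - exp(-y))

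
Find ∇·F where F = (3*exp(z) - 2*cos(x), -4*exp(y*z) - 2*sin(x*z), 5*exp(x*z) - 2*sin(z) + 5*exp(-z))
5*x*exp(x*z) - 4*z*exp(y*z) + 2*sin(x) - 2*cos(z) - 5*exp(-z)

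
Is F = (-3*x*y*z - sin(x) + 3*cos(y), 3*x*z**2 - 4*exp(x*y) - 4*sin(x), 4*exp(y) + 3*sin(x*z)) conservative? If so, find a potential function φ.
No, ∇×F = (-6*x*z + 4*exp(y), -3*x*y - 3*z*cos(x*z), 3*x*z - 4*y*exp(x*y) + 3*z**2 + 3*sin(y) - 4*cos(x)) ≠ 0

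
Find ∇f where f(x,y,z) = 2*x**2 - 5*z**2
(4*x, 0, -10*z)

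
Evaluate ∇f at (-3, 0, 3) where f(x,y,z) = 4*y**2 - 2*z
(0, 0, -2)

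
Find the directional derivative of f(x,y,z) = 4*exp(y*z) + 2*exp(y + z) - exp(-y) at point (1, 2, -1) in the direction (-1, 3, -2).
sqrt(14)*(-25 + 2*exp(3))*exp(-2)/14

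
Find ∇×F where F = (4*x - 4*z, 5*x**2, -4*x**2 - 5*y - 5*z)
(-5, 8*x - 4, 10*x)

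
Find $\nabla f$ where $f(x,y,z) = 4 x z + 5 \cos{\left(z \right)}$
(4*z, 0, 4*x - 5*sin(z))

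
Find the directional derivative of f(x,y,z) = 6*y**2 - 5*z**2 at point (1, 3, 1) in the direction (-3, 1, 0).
18*sqrt(10)/5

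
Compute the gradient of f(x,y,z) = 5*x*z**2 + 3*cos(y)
(5*z**2, -3*sin(y), 10*x*z)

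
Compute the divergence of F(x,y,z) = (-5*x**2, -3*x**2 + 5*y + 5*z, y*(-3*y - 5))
5 - 10*x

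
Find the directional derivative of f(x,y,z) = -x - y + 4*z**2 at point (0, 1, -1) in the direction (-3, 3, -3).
8*sqrt(3)/3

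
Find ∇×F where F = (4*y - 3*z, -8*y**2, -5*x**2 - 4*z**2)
(0, 10*x - 3, -4)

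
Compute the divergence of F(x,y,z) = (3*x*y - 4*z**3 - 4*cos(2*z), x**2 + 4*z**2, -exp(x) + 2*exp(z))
3*y + 2*exp(z)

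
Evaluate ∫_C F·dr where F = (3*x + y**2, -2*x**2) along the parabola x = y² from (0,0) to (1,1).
8/5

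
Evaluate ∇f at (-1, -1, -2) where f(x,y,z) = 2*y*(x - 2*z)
(-2, 6, 4)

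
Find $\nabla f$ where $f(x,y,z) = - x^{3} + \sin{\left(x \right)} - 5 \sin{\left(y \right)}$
(-3*x**2 + cos(x), -5*cos(y), 0)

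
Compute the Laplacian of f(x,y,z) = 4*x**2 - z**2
6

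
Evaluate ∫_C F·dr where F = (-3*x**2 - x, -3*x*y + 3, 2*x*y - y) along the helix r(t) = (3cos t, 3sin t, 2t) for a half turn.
-12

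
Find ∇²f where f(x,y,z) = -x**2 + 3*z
-2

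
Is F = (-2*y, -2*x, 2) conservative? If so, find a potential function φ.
Yes, F is conservative. φ = -2*x*y + 2*z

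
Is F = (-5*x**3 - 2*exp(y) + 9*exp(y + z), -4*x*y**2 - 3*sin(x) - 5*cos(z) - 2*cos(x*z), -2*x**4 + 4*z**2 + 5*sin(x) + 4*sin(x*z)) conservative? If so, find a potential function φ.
No, ∇×F = (-2*x*sin(x*z) - 5*sin(z), 8*x**3 - 4*z*cos(x*z) + 9*exp(y + z) - 5*cos(x), -4*y**2 + 2*z*sin(x*z) + 2*exp(y) - 9*exp(y + z) - 3*cos(x)) ≠ 0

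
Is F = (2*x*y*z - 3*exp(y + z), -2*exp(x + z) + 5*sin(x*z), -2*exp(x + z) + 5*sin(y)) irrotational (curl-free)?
No, ∇×F = (-5*x*cos(x*z) + 2*exp(x + z) + 5*cos(y), 2*x*y + 2*exp(x + z) - 3*exp(y + z), -2*x*z + 5*z*cos(x*z) - 2*exp(x + z) + 3*exp(y + z))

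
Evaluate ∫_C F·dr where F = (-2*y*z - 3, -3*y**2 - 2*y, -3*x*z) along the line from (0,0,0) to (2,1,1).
-34/3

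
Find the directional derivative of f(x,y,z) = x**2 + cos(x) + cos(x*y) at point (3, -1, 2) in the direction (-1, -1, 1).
-sqrt(3)*(sin(3) + 6)/3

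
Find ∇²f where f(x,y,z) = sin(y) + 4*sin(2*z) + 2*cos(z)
-sin(y) - 16*sin(2*z) - 2*cos(z)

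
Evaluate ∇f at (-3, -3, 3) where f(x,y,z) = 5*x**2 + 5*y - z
(-30, 5, -1)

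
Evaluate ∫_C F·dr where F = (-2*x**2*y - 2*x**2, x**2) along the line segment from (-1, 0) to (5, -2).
34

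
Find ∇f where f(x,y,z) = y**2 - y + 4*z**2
(0, 2*y - 1, 8*z)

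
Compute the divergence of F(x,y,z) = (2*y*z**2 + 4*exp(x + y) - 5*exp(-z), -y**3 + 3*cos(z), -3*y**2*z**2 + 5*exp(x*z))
5*x*exp(x*z) - 6*y**2*z - 3*y**2 + 4*exp(x + y)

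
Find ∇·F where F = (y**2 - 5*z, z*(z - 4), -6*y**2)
0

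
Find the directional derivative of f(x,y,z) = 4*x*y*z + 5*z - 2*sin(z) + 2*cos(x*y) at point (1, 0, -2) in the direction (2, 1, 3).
sqrt(14)*(7 - 6*cos(2))/14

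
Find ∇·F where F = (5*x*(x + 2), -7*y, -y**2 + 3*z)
10*x + 6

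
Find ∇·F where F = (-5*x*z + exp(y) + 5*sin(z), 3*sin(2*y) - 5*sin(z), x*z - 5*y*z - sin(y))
x - 5*y - 5*z + 6*cos(2*y)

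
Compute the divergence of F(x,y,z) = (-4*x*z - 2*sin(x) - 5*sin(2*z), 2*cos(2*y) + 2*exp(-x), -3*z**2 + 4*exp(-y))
-10*z - 4*sin(2*y) - 2*cos(x)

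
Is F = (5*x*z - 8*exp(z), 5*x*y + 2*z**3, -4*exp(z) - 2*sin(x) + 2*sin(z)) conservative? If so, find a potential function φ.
No, ∇×F = (-6*z**2, 5*x - 8*exp(z) + 2*cos(x), 5*y) ≠ 0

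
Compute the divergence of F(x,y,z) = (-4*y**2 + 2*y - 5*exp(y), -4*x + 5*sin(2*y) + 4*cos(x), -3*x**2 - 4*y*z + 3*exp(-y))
-4*y + 10*cos(2*y)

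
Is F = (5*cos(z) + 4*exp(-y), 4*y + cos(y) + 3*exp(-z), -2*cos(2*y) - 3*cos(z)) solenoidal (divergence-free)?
No, ∇·F = -sin(y) + 3*sin(z) + 4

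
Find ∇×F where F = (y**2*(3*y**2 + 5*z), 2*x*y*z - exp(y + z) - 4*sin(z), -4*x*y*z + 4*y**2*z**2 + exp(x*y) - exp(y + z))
(-2*x*y - 4*x*z + x*exp(x*y) + 8*y*z**2 + 4*cos(z), y*(5*y + 4*z - exp(x*y)), -12*y**3 - 8*y*z)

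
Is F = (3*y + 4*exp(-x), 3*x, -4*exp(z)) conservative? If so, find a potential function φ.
Yes, F is conservative. φ = 3*x*y - 4*exp(z) - 4*exp(-x)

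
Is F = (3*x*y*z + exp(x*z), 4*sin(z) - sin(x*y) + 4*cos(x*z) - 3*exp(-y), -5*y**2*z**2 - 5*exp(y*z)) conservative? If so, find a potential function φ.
No, ∇×F = (4*x*sin(x*z) - 10*y*z**2 - 5*z*exp(y*z) - 4*cos(z), x*(3*y + exp(x*z)), -3*x*z - y*cos(x*y) - 4*z*sin(x*z)) ≠ 0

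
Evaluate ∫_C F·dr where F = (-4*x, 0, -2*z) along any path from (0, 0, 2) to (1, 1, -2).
-2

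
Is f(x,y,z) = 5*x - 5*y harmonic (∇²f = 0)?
Yes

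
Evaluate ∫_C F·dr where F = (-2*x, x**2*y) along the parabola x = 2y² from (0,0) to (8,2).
-64/3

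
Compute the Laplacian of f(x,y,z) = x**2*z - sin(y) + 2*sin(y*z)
-2*y**2*sin(y*z) - 2*z**2*sin(y*z) + 2*z + sin(y)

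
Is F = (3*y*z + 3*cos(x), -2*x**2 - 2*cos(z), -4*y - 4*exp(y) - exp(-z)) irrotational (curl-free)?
No, ∇×F = (-4*exp(y) - 2*sin(z) - 4, 3*y, -4*x - 3*z)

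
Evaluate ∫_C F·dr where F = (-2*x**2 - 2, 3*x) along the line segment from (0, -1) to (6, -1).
-156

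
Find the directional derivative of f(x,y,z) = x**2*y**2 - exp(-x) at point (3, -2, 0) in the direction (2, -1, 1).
sqrt(6)*(1 + 42*exp(3))*exp(-3)/3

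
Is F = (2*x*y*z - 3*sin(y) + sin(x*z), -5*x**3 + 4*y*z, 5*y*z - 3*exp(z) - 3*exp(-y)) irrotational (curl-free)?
No, ∇×F = (-4*y + 5*z + 3*exp(-y), x*(2*y + cos(x*z)), -15*x**2 - 2*x*z + 3*cos(y))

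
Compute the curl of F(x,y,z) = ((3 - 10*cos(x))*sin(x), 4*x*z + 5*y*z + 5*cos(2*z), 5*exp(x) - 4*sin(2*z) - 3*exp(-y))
(-4*x - 5*y + 10*sin(2*z) + 3*exp(-y), -5*exp(x), 4*z)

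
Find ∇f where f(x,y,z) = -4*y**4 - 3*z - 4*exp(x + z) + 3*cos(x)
(-4*exp(x + z) - 3*sin(x), -16*y**3, -4*exp(x + z) - 3)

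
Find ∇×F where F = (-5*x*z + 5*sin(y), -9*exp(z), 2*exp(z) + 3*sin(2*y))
(9*exp(z) + 6*cos(2*y), -5*x, -5*cos(y))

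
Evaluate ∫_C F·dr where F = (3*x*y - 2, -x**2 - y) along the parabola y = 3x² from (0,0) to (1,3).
-23/4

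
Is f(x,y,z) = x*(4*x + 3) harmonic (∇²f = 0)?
No, ∇²f = 8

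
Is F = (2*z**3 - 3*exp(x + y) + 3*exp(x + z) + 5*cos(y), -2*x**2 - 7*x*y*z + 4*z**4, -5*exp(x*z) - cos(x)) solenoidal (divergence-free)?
No, ∇·F = -7*x*z - 5*x*exp(x*z) - 3*exp(x + y) + 3*exp(x + z)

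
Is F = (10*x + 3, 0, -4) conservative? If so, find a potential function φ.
Yes, F is conservative. φ = 5*x**2 + 3*x - 4*z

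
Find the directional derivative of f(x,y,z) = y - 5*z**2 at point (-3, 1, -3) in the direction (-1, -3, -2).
-9*sqrt(14)/2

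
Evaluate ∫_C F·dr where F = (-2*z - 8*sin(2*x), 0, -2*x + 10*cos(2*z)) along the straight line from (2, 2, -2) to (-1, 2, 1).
-6 + 5*sin(4) + 4*cos(2) - 4*cos(4) + 5*sin(2)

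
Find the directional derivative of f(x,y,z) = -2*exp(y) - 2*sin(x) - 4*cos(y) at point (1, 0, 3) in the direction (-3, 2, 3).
sqrt(22)*(-2 + 3*cos(1))/11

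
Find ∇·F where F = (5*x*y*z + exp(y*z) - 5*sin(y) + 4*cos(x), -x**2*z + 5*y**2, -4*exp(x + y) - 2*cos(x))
5*y*z + 10*y - 4*sin(x)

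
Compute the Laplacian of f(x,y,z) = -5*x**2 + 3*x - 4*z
-10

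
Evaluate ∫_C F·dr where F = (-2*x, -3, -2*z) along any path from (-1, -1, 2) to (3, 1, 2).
-14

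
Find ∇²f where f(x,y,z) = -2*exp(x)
-2*exp(x)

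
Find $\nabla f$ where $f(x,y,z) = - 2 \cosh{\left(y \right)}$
(0, -2*sinh(y), 0)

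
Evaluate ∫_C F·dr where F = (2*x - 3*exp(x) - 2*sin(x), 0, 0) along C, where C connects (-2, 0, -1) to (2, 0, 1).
-6*sinh(2)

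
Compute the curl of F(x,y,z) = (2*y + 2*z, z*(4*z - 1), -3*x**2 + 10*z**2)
(1 - 8*z, 6*x + 2, -2)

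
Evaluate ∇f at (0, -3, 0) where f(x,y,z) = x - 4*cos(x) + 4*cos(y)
(1, 4*sin(3), 0)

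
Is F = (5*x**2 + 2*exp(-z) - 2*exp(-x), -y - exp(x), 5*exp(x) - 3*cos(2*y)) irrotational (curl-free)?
No, ∇×F = (6*sin(2*y), -5*exp(x) - 2*exp(-z), -exp(x))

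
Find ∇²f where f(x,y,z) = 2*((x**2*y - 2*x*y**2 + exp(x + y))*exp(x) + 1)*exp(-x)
-8*x + 4*y + 4*exp(x + y) + 2*exp(-x)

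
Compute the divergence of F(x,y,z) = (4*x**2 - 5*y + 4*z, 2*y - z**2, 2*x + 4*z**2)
8*x + 8*z + 2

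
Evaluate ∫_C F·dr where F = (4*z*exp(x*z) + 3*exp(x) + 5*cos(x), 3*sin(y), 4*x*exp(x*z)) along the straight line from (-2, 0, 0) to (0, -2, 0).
-3*exp(-2) - 3*cos(2) + 5*sin(2) + 6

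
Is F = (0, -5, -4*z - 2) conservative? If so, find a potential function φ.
Yes, F is conservative. φ = -5*y - 2*z**2 - 2*z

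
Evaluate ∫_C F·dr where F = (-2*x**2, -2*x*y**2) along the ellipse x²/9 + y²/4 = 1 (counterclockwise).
-12*pi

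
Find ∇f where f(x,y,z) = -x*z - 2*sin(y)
(-z, -2*cos(y), -x)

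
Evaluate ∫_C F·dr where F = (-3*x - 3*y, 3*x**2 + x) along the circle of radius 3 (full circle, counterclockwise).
36*pi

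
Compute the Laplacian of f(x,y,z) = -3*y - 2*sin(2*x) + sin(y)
8*sin(2*x) - sin(y)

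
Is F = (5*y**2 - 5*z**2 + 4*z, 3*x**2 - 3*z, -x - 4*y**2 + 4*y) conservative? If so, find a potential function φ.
No, ∇×F = (7 - 8*y, 5 - 10*z, 6*x - 10*y) ≠ 0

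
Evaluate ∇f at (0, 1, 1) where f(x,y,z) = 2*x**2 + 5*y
(0, 5, 0)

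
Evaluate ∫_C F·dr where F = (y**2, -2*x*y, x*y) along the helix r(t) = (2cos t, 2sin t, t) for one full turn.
0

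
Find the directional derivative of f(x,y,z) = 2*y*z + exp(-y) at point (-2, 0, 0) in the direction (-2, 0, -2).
0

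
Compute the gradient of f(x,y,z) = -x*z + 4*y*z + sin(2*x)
(-z + 2*cos(2*x), 4*z, -x + 4*y)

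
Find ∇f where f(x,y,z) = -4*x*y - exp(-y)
(-4*y, -4*x + exp(-y), 0)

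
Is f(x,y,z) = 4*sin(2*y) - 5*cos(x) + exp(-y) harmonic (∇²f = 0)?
No, ∇²f = -16*sin(2*y) + 5*cos(x) + exp(-y)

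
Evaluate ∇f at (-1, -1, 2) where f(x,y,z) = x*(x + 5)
(3, 0, 0)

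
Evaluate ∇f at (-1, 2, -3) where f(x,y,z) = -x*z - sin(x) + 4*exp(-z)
(3 - cos(1), 0, 1 - 4*exp(3))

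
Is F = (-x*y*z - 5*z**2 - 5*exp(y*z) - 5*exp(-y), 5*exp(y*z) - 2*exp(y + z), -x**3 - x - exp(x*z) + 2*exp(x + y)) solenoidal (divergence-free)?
No, ∇·F = -x*exp(x*z) - y*z + 5*z*exp(y*z) - 2*exp(y + z)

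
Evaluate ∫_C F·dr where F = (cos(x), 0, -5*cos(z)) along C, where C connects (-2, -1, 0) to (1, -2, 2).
-4*sin(2) + sin(1)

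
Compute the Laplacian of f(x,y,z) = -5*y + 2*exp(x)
2*exp(x)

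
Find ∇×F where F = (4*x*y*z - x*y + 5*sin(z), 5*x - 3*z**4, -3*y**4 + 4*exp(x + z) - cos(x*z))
(-12*y**3 + 12*z**3, 4*x*y - z*sin(x*z) - 4*exp(x + z) + 5*cos(z), -4*x*z + x + 5)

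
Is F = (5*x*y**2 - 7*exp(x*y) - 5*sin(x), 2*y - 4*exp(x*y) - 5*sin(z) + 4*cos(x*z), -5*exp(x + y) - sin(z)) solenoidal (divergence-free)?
No, ∇·F = -4*x*exp(x*y) + 5*y**2 - 7*y*exp(x*y) - 5*cos(x) - cos(z) + 2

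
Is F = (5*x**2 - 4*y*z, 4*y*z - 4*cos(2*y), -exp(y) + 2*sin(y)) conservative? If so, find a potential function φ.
No, ∇×F = (-4*y - exp(y) + 2*cos(y), -4*y, 4*z) ≠ 0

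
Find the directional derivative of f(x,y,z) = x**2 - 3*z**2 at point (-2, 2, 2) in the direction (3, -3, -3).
8*sqrt(3)/3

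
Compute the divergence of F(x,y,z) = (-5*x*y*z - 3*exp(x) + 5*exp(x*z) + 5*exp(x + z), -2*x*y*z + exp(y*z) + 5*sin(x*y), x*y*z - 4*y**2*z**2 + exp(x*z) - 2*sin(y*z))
x*y - 2*x*z + x*exp(x*z) + 5*x*cos(x*y) - 8*y**2*z - 5*y*z - 2*y*cos(y*z) + 5*z*exp(x*z) + z*exp(y*z) - 3*exp(x) + 5*exp(x + z)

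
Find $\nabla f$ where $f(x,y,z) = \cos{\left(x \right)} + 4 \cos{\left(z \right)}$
(-sin(x), 0, -4*sin(z))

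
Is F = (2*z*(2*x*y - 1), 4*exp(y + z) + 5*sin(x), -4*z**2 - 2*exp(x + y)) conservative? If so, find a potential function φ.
No, ∇×F = (-2*exp(x + y) - 4*exp(y + z), 4*x*y + 2*exp(x + y) - 2, -4*x*z + 5*cos(x)) ≠ 0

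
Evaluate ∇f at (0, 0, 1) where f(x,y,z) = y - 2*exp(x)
(-2, 1, 0)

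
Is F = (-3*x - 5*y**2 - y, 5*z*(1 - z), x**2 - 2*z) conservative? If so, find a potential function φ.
No, ∇×F = (10*z - 5, -2*x, 10*y + 1) ≠ 0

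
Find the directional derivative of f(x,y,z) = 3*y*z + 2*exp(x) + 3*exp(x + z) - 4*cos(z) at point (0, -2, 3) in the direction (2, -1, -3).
sqrt(14)*(-3*exp(3) - 12*sin(3) + 13)/14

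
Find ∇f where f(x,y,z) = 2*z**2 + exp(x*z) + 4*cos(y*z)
(z*exp(x*z), -4*z*sin(y*z), x*exp(x*z) - 4*y*sin(y*z) + 4*z)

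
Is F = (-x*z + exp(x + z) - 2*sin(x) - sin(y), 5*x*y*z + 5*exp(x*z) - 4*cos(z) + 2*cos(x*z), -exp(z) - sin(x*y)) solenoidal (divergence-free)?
No, ∇·F = 5*x*z - z - exp(z) + exp(x + z) - 2*cos(x)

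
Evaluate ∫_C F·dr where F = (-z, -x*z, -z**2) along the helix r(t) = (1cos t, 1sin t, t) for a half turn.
pi*(-pi**2/3 - pi/4 + 1)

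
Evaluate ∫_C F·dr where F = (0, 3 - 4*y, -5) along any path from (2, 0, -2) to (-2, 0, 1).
-15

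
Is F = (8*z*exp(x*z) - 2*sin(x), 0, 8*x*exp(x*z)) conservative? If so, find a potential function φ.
Yes, F is conservative. φ = 8*exp(x*z) + 2*cos(x)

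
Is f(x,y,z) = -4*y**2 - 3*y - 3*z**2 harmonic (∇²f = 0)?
No, ∇²f = -14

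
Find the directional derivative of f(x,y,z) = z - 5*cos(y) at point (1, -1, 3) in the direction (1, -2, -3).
sqrt(14)*(-3 + 10*sin(1))/14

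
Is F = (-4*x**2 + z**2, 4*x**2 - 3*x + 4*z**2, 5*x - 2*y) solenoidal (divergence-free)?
No, ∇·F = -8*x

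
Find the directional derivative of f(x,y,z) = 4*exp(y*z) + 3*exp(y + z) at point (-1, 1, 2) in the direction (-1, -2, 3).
sqrt(14)*(-4 + 3*E)*exp(2)/14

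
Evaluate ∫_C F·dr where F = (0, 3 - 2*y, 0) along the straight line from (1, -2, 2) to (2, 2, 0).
12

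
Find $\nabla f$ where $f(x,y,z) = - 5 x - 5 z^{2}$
(-5, 0, -10*z)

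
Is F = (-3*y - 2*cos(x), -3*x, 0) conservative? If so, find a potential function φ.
Yes, F is conservative. φ = -3*x*y - 2*sin(x)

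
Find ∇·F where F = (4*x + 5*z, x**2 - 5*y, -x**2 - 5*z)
-6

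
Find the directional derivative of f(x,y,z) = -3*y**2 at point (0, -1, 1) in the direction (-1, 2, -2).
4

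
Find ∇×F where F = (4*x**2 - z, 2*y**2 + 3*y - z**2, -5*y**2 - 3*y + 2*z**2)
(-10*y + 2*z - 3, -1, 0)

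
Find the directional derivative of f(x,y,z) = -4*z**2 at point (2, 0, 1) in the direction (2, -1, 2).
-16/3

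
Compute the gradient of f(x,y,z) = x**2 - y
(2*x, -1, 0)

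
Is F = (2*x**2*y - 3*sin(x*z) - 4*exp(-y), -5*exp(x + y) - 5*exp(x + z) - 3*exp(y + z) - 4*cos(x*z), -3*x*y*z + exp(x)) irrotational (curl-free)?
No, ∇×F = (-3*x*z - 4*x*sin(x*z) + 5*exp(x + z) + 3*exp(y + z), -3*x*cos(x*z) + 3*y*z - exp(x), ((-2*x**2 + 4*z*sin(x*z) - 5*exp(x + y) - 5*exp(x + z))*exp(y) - 4)*exp(-y))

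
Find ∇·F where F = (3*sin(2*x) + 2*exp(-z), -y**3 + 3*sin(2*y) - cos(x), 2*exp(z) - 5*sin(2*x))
-3*y**2 + 2*exp(z) + 6*cos(2*x) + 6*cos(2*y)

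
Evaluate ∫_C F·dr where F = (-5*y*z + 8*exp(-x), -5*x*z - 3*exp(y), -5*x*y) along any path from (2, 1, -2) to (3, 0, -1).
-23 - 8*exp(-3) + 8*exp(-2) + 3*E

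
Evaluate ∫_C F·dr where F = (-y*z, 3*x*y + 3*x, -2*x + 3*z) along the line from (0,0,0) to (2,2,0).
14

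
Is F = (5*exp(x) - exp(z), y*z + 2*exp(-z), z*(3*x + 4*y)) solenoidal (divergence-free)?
No, ∇·F = 3*x + 4*y + z + 5*exp(x)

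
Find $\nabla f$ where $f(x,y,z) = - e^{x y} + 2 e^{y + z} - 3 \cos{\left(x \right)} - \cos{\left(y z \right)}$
(-y*exp(x*y) + 3*sin(x), -x*exp(x*y) + z*sin(y*z) + 2*exp(y + z), y*sin(y*z) + 2*exp(y + z))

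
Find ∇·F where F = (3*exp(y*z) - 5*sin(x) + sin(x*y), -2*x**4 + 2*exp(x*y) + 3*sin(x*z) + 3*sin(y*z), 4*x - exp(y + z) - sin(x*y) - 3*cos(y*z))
2*x*exp(x*y) + 3*y*sin(y*z) + y*cos(x*y) + 3*z*cos(y*z) - exp(y + z) - 5*cos(x)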